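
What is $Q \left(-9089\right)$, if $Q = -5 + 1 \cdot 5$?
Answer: $0$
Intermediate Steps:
$Q = 0$ ($Q = -5 + 5 = 0$)
$Q \left(-9089\right) = 0 \left(-9089\right) = 0$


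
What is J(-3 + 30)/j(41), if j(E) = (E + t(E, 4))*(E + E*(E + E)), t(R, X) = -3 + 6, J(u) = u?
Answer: 27/149732 ≈ 0.00018032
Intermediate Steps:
t(R, X) = 3
j(E) = (3 + E)*(E + 2*E²) (j(E) = (E + 3)*(E + E*(E + E)) = (3 + E)*(E + E*(2*E)) = (3 + E)*(E + 2*E²))
J(-3 + 30)/j(41) = (-3 + 30)/((41*(3 + 2*41² + 7*41))) = 27/((41*(3 + 2*1681 + 287))) = 27/((41*(3 + 3362 + 287))) = 27/((41*3652)) = 27/149732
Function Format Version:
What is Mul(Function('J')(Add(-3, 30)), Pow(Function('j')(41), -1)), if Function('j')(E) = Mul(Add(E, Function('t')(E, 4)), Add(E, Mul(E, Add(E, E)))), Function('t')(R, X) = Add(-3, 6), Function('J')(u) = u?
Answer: Rational(27, 149732) ≈ 0.00018032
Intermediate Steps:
Function('t')(R, X) = 3
Function('j')(E) = Mul(Add(3, E), Add(E, Mul(2, Pow(E, 2)))) (Function('j')(E) = Mul(Add(E, 3), Add(E, Mul(E, Add(E, E)))) = Mul(Add(3, E), Add(E, Mul(E, Mul(2, E)))) = Mul(Add(3, E), Add(E, Mul(2, Pow(E, 2)))))
Mul(Function('J')(Add(-3, 30)), Pow(Function('j')(41), -1)) = Mul(Add(-3, 30), Pow(Mul(41, Add(3, Mul(2, Pow(41, 2)), Mul(7, 41))), -1)) = Mul(27, Pow(Mul(41, Add(3, Mul(2, 1681), 287)), -1)) = Mul(27, Pow(Mul(41, Add(3, 3362, 287)), -1)) = Mul(27, Pow(Mul(41, 3652), -1)) = Mul(27, Pow(149732, -1)) = Mul(27, Rational(1, 149732)) = Rational(27, 149732)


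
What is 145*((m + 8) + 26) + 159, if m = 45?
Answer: 11614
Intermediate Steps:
145*((m + 8) + 26) + 159 = 145*((45 + 8) + 26) + 159 = 145*(53 + 26) + 159 = 145*79 + 159 = 11455 + 159 = 11614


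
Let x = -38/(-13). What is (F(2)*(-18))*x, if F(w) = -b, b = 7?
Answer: 4788/13 ≈ 368.31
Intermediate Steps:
F(w) = -7 (F(w) = -1*7 = -7)
x = 38/13 (x = -38*(-1/13) = 38/13 ≈ 2.9231)
(F(2)*(-18))*x = -7*(-18)*(38/13) = 126*(38/13) = 4788/13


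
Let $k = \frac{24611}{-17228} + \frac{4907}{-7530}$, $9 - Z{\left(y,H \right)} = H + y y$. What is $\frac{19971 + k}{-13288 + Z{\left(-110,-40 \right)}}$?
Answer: $- \frac{1295252431507}{1643574199380} \approx -0.78807$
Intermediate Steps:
$Z{\left(y,H \right)} = 9 - H - y^{2}$ ($Z{\left(y,H \right)} = 9 - \left(H + y y\right) = 9 - \left(H + y^{2}\right) = 9 - H - y^{2}$)
$k = - \frac{134929313}{64863420}$ ($k = 24611 \left(- \frac{1}{17228}\right) + 4907 \left(- \frac{1}{7530}\right) = - \frac{24611}{17228} - \frac{4907}{7530} = - \frac{134929313}{64863420} \approx -2.0802$)
$\frac{19971 + k}{-13288 + Z{\left(-110,-40 \right)}} = \frac{19971 - \frac{134929313}{64863420}}{-13288 - 12051} = \frac{1295252431507}{64863420 \left(-13288 + \left(9 + 40 - 12100\right)\right)} = \frac{1295252431507}{64863420 \left(-13288 - 12051\right)} = \frac{1295252431507}{64863420 \left(-25339\right)} = \frac{1295252431507}{64863420} \left(- \frac{1}{25339}\right) = - \frac{1295252431507}{1643574199380}$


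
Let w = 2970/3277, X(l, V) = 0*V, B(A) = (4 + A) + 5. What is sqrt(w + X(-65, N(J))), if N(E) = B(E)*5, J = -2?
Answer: 3*sqrt(1081410)/3277 ≈ 0.95201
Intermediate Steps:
B(A) = 9 + A
N(E) = 45 + 5*E (N(E) = (9 + E)*5 = 45 + 5*E)
X(l, V) = 0
w = 2970/3277 (w = 2970*(1/3277) = 2970/3277 ≈ 0.90632)
sqrt(w + X(-65, N(J))) = sqrt(2970/3277 + 0) = sqrt(2970/3277) = 3*sqrt(1081410)/3277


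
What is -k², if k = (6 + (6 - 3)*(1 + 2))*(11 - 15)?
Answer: -3600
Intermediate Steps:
k = -60 (k = (6 + 3*3)*(-4) = (6 + 9)*(-4) = 15*(-4) = -60)
-k² = -1*(-60)² = -1*3600 = -3600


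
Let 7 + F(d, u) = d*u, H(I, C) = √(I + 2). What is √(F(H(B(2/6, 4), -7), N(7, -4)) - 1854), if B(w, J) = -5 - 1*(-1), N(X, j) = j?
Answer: √(-1861 - 4*I*√2) ≈ 0.06556 - 43.139*I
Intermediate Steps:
B(w, J) = -4 (B(w, J) = -5 + 1 = -4)
H(I, C) = √(2 + I)
F(d, u) = -7 + d*u
√(F(H(B(2/6, 4), -7), N(7, -4)) - 1854) = √((-7 + √(2 - 4)*(-4)) - 1854) = √((-7 + √(-2)*(-4)) - 1854) = √((-7 + (I*√2)*(-4)) - 1854) = √((-7 - 4*I*√2) - 1854) = √(-1861 - 4*I*√2)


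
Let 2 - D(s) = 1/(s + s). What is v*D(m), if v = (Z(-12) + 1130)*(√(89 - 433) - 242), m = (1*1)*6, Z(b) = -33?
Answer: -3052951/6 + 25231*I*√86/6 ≈ -5.0883e+5 + 38997.0*I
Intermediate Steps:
m = 6 (m = 1*6 = 6)
D(s) = 2 - 1/(2*s) (D(s) = 2 - 1/(s + s) = 2 - 1/(2*s))
v = -265474 + 2194*I*√86 (v = (-33 + 1130)*(√(89 - 433) - 242) = 1097*(√(-344) - 242) = 1097*(2*I*√86 - 242) = 1097*(-242 + 2*I*√86) = -265474 + 2194*I*√86 ≈ -2.6547e+5 + 20346.0*I)
v*D(m) = (-265474 + 2194*I*√86)*(2 - ½/6) = (-265474 + 2194*I*√86)*(2 - ½*⅙) = (-265474 + 2194*I*√86)*(2 - 1/12) = (-265474 + 2194*I*√86)*(23/12) = -3052951/6 + 25231*I*√86/6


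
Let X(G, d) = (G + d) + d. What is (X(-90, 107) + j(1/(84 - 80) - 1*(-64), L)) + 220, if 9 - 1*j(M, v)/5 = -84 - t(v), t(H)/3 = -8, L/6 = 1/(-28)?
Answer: 689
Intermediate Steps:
L = -3/14 (L = 6/(-28) = 6*(-1/28) = -3/14 ≈ -0.21429)
X(G, d) = G + 2*d
t(H) = -24 (t(H) = 3*(-8) = -24)
j(M, v) = 345 (j(M, v) = 45 - 5*(-84 - 1*(-24)) = 45 - 5*(-84 + 24) = 45 - 5*(-60) = 45 + 300 = 345)
(X(-90, 107) + j(1/(84 - 80) - 1*(-64), L)) + 220 = ((-90 + 2*107) + 345) + 220 = ((-90 + 214) + 345) + 220 = (124 + 345) + 220 = 469 + 220 = 689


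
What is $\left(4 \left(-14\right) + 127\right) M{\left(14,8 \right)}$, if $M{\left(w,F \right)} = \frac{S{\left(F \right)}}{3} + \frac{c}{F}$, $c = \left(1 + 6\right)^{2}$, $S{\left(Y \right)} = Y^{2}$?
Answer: $\frac{46789}{24} \approx 1949.5$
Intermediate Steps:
$c = 49$ ($c = 7^{2} = 49$)
$M{\left(w,F \right)} = \frac{49}{F} + \frac{F^{2}}{3}$ ($M{\left(w,F \right)} = \frac{F^{2}}{3} + \frac{49}{F} = \frac{49}{F} + \frac{F^{2}}{3}$)
$\left(4 \left(-14\right) + 127\right) M{\left(14,8 \right)} = \left(4 \left(-14\right) + 127\right) \frac{147 + 8^{3}}{3 \cdot 8} = \left(-56 + 127\right) \frac{1}{3} \cdot \frac{1}{8} \left(147 + 512\right) = 71 \cdot \frac{1}{3} \cdot \frac{1}{8} \cdot 659 = 71 \cdot \frac{659}{24} = \frac{46789}{24}$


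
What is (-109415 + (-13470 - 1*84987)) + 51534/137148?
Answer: -4751529587/22858 ≈ -2.0787e+5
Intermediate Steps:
(-109415 + (-13470 - 1*84987)) + 51534/137148 = (-109415 + (-13470 - 84987)) + 51534*(1/137148) = (-109415 - 98457) + 8589/22858 = -207872 + 8589/22858 = -4751529587/22858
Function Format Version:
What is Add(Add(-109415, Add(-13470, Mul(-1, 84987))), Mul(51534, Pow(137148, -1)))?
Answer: Rational(-4751529587, 22858) ≈ -2.0787e+5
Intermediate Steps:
Add(Add(-109415, Add(-13470, Mul(-1, 84987))), Mul(51534, Pow(137148, -1))) = Add(Add(-109415, Add(-13470, -84987)), Mul(51534, Rational(1, 137148))) = Add(Add(-109415, -98457), Rational(8589, 22858)) = Add(-207872, Rational(8589, 22858)) = Rational(-4751529587, 22858)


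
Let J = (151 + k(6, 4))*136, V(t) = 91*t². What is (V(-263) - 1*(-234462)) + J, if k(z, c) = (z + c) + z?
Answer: 6551553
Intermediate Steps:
k(z, c) = c + 2*z (k(z, c) = (c + z) + z = c + 2*z)
J = 22712 (J = (151 + (4 + 2*6))*136 = (151 + (4 + 12))*136 = (151 + 16)*136 = 167*136 = 22712)
(V(-263) - 1*(-234462)) + J = (91*(-263)² - 1*(-234462)) + 22712 = (91*69169 + 234462) + 22712 = (6294379 + 234462) + 22712 = 6528841 + 22712 = 6551553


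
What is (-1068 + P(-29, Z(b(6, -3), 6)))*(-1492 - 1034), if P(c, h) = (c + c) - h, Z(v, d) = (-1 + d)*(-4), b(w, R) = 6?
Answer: 2793756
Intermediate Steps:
Z(v, d) = 4 - 4*d
P(c, h) = -h + 2*c (P(c, h) = 2*c - h = -h + 2*c)
(-1068 + P(-29, Z(b(6, -3), 6)))*(-1492 - 1034) = (-1068 + (-(4 - 4*6) + 2*(-29)))*(-1492 - 1034) = (-1068 + (-(4 - 24) - 58))*(-2526) = (-1068 + (-1*(-20) - 58))*(-2526) = (-1068 + (20 - 58))*(-2526) = (-1068 - 38)*(-2526) = -1106*(-2526) = 2793756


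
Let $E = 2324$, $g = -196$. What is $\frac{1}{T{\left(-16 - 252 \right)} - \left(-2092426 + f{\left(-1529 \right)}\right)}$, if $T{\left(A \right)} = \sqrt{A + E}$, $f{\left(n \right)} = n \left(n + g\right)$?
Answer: $- \frac{545099}{297132917745} - \frac{2 \sqrt{514}}{297132917745} \approx -1.8347 \cdot 10^{-6}$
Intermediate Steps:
$f{\left(n \right)} = n \left(-196 + n\right)$ ($f{\left(n \right)} = n \left(n - 196\right) = n \left(-196 + n\right)$)
$T{\left(A \right)} = \sqrt{2324 + A}$ ($T{\left(A \right)} = \sqrt{A + 2324} = \sqrt{2324 + A}$)
$\frac{1}{T{\left(-16 - 252 \right)} - \left(-2092426 + f{\left(-1529 \right)}\right)} = \frac{1}{\sqrt{2324 - 268} + \left(2092426 - - 1529 \left(-196 - 1529\right)\right)} = \frac{1}{\sqrt{2324 - 268} + \left(2092426 - \left(-1529\right) \left(-1725\right)\right)} = \frac{1}{\sqrt{2324 - 268} + \left(2092426 - 2637525\right)} = \frac{1}{\sqrt{2056} + \left(2092426 - 2637525\right)} = \frac{1}{2 \sqrt{514} - 545099} = \frac{1}{-545099 + 2 \sqrt{514}}$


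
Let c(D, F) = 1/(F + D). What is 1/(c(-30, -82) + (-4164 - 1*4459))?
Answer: -112/965777 ≈ -0.00011597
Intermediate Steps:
c(D, F) = 1/(D + F)
1/(c(-30, -82) + (-4164 - 1*4459)) = 1/(1/(-30 - 82) + (-4164 - 1*4459)) = 1/(1/(-112) + (-4164 - 4459)) = 1/(-1/112 - 8623) = 1/(-965777/112) = -112/965777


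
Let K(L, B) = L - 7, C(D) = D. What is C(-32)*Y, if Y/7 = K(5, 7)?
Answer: 448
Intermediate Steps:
K(L, B) = -7 + L
Y = -14 (Y = 7*(-7 + 5) = 7*(-2) = -14)
C(-32)*Y = -32*(-14) = 448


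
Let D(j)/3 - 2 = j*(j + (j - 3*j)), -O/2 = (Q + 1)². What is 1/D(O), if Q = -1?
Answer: ⅙ ≈ 0.16667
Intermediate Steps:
O = 0 (O = -2*(-1 + 1)² = -2*0² = -2*0 = 0)
D(j) = 6 - 3*j² (D(j) = 6 + 3*(j*(j + (j - 3*j))) = 6 + 3*(j*(j - 2*j)) = 6 + 3*(j*(-j)) = 6 + 3*(-j²) = 6 - 3*j²)
1/D(O) = 1/(6 - 3*0²) = 1/(6 - 3*0) = 1/(6 + 0) = 1/6 = ⅙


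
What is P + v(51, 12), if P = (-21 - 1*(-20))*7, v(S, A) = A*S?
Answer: 605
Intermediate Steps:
P = -7 (P = (-21 + 20)*7 = -1*7 = -7)
P + v(51, 12) = -7 + 12*51 = -7 + 612 = 605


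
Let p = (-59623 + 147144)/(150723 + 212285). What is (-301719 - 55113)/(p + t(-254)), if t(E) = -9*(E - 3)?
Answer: -129532870656/839725025 ≈ -154.26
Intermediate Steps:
p = 87521/363008 ≈ 0.24110
t(E) = 27 - 9*E (t(E) = -9*(-3 + E) = 27 - 9*E)
(-301719 - 55113)/(p + t(-254)) = (-301719 - 55113)/(87521/363008 + (27 - 9*(-254))) = -356832/(87521/363008 + (27 + 2286)) = -356832/(87521/363008 + 2313) = -356832/839725025/363008 = -356832*363008/839725025 = -129532870656/839725025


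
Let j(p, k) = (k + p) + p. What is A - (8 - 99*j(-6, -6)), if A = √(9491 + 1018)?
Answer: -1790 + √10509 ≈ -1687.5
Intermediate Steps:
j(p, k) = k + 2*p
A = √10509 ≈ 102.51
A - (8 - 99*j(-6, -6)) = √10509 - (8 - 99*(-6 + 2*(-6))) = √10509 - (8 - 99*(-6 - 12)) = √10509 - (8 - 99*(-18)) = √10509 - (8 + 1782) = √10509 - 1*1790 = √10509 - 1790 = -1790 + √10509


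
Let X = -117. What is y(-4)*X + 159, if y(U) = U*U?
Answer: -1713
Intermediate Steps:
y(U) = U²
y(-4)*X + 159 = (-4)²*(-117) + 159 = 16*(-117) + 159 = -1872 + 159 = -1713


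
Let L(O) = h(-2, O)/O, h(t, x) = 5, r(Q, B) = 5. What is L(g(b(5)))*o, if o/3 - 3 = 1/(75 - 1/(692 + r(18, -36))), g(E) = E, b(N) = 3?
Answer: 787595/52274 ≈ 15.067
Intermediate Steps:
L(O) = 5/O
o = 472557/52274 (o = 9 + 3/(75 - 1/(692 + 5)) = 9 + 3/(75 - 1/697) = 9 + 3/(52274/697) = 9 + 3*(697/52274) = 9 + 2091/52274 = 472557/52274 ≈ 9.0400)
L(g(b(5)))*o = (5/3)*(472557/52274) = 787595/52274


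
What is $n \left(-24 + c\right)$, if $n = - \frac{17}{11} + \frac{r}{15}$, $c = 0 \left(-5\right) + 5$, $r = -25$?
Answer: $\frac{2014}{33} \approx 61.03$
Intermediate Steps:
$c = 5$ ($c = 0 + 5 = 5$)
$n = - \frac{106}{33}$ ($n = - \frac{17}{11} - \frac{25}{15} = \left(-17\right) \frac{1}{11} - \frac{5}{3} = - \frac{17}{11} - \frac{5}{3} = - \frac{106}{33} \approx -3.2121$)
$n \left(-24 + c\right) = - \frac{106 \left(-24 + 5\right)}{33} = \left(- \frac{106}{33}\right) \left(-19\right) = \frac{2014}{33}$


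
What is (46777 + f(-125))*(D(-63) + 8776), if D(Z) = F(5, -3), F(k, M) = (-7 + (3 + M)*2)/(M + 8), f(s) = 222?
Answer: 2061987127/5 ≈ 4.1240e+8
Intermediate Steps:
F(k, M) = (-1 + 2*M)/(8 + M) (F(k, M) = (-7 + (6 + 2*M))/(8 + M) = (-1 + 2*M)/(8 + M))
D(Z) = -7/5 (D(Z) = (-1 + 2*(-3))/(8 - 3) = (-1 - 6)/5 = (1/5)*(-7) = -7/5)
(46777 + f(-125))*(D(-63) + 8776) = (46777 + 222)*(-7/5 + 8776) = 46999*(43873/5) = 2061987127/5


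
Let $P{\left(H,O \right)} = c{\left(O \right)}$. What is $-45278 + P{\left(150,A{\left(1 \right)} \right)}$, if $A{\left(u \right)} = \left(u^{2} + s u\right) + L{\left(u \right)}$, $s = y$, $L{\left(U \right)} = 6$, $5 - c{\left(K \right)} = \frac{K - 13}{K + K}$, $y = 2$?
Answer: $- \frac{407455}{9} \approx -45273.0$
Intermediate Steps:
$c{\left(K \right)} = 5 - \frac{-13 + K}{2 K}$ ($c{\left(K \right)} = 5 - \frac{K - 13}{K + K} = 5 - \frac{-13 + K}{2 K}$)
$s = 2$
$A{\left(u \right)} = 6 + u^{2} + 2 u$ ($A{\left(u \right)} = \left(u^{2} + 2 u\right) + 6 = 6 + u^{2} + 2 u$)
$P{\left(H,O \right)} = \frac{13 + 9 O}{2 O}$
$-45278 + P{\left(150,A{\left(1 \right)} \right)} = -45278 + \frac{13 + 9 \left(6 + 1^{2} + 2 \cdot 1\right)}{2 \left(6 + 1^{2} + 2 \cdot 1\right)} = -45278 + \frac{13 + 9 \left(6 + 1 + 2\right)}{2 \left(6 + 1 + 2\right)} = -45278 + \frac{13 + 9 \cdot 9}{2 \cdot 9} = -45278 + \frac{1}{2} \cdot \frac{1}{9} \left(13 + 81\right) = -45278 + \frac{1}{2} \cdot \frac{1}{9} \cdot 94 = -45278 + \frac{47}{9} = - \frac{407455}{9}$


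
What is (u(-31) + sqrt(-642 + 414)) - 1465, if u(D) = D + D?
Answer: -1527 + 2*I*sqrt(57) ≈ -1527.0 + 15.1*I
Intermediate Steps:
u(D) = 2*D
(u(-31) + sqrt(-642 + 414)) - 1465 = (2*(-31) + sqrt(-642 + 414)) - 1465 = (-62 + sqrt(-228)) - 1465 = (-62 + 2*I*sqrt(57)) - 1465 = -1527 + 2*I*sqrt(57)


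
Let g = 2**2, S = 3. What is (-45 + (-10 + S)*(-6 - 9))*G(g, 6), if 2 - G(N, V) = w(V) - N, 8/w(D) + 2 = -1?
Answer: 520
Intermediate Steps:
w(D) = -8/3 (w(D) = 8/(-2 - 1) = 8/(-3) = 8*(-1/3) = -8/3)
g = 4
G(N, V) = 14/3 + N (G(N, V) = 2 - (-8/3 - N) = 2 + (8/3 + N) = 14/3 + N)
(-45 + (-10 + S)*(-6 - 9))*G(g, 6) = (-45 + (-10 + 3)*(-6 - 9))*(14/3 + 4) = (-45 - 7*(-15))*(26/3) = (-45 + 105)*(26/3) = 60*(26/3) = 520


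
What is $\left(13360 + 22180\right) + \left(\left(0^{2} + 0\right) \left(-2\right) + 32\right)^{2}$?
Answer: $36564$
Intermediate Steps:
$\left(13360 + 22180\right) + \left(\left(0^{2} + 0\right) \left(-2\right) + 32\right)^{2} = 35540 + \left(\left(0 + 0\right) \left(-2\right) + 32\right)^{2} = 35540 + \left(0 \left(-2\right) + 32\right)^{2} = 35540 + \left(0 + 32\right)^{2} = 35540 + 32^{2} = 35540 + 1024 = 36564$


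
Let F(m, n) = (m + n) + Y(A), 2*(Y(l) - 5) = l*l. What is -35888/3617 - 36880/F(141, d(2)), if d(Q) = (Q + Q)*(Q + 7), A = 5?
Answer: -280750352/1407013 ≈ -199.54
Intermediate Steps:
Y(l) = 5 + l²/2 (Y(l) = 5 + (l*l)/2 = 5 + l²/2)
d(Q) = 2*Q*(7 + Q) (d(Q) = (2*Q)*(7 + Q) = 2*Q*(7 + Q))
F(m, n) = 35/2 + m + n (F(m, n) = (m + n) + (5 + (½)*5²) = (m + n) + (5 + (½)*25) = (m + n) + (5 + 25/2) = (m + n) + 35/2 = 35/2 + m + n)
-35888/3617 - 36880/F(141, d(2)) = -35888/3617 - 36880/(35/2 + 141 + 2*2*(7 + 2)) = -35888*1/3617 - 36880/(35/2 + 141 + 2*2*9) = -35888/3617 - 36880/(35/2 + 141 + 36) = -35888/3617 - 36880/389/2 = -35888/3617 - 36880*2/389 = -35888/3617 - 73760/389 = -280750352/1407013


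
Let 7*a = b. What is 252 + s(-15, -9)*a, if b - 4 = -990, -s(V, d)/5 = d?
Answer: -42606/7 ≈ -6086.6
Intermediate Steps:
s(V, d) = -5*d
b = -986 (b = 4 - 990 = -986)
a = -986/7 (a = (⅐)*(-986) = -986/7 ≈ -140.86)
252 + s(-15, -9)*a = 252 - 5*(-9)*(-986/7) = 252 + 45*(-986/7) = 252 - 44370/7 = -42606/7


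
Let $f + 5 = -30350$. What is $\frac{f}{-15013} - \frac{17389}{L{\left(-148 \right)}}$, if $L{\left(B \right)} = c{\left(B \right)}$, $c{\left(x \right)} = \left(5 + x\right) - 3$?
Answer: $\frac{265492887}{2191898} \approx 121.12$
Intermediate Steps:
$f = -30355$ ($f = -5 - 30350 = -30355$)
$c{\left(x \right)} = 2 + x$
$L{\left(B \right)} = 2 + B$
$\frac{f}{-15013} - \frac{17389}{L{\left(-148 \right)}} = - \frac{30355}{-15013} - \frac{17389}{2 - 148} = \left(-30355\right) \left(- \frac{1}{15013}\right) - \frac{17389}{-146} = \frac{30355}{15013} - - \frac{17389}{146} = \frac{30355}{15013} + \frac{17389}{146} = \frac{265492887}{2191898}$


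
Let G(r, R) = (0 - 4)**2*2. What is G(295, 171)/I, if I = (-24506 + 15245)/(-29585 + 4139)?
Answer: 271424/3087 ≈ 87.925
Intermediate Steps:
G(r, R) = 32 (G(r, R) = (-4)**2*2 = 16*2 = 32)
I = 3087/8482 (I = -9261/(-25446) = -9261*(-1/25446) = 3087/8482 ≈ 0.36395)
G(295, 171)/I = 32/(3087/8482) = 32*(8482/3087) = 271424/3087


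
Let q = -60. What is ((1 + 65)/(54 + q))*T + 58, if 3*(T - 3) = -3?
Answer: 36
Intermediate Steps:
T = 2 (T = 3 + (⅓)*(-3) = 3 - 1 = 2)
((1 + 65)/(54 + q))*T + 58 = ((1 + 65)/(54 - 60))*2 + 58 = (66/(-6))*2 + 58 = (66*(-⅙))*2 + 58 = -11*2 + 58 = -22 + 58 = 36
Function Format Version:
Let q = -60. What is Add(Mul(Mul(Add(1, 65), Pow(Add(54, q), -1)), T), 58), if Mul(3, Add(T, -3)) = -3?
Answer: 36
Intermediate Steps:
T = 2 (T = Add(3, Mul(Rational(1, 3), -3)) = Add(3, -1) = 2)
Add(Mul(Mul(Add(1, 65), Pow(Add(54, q), -1)), T), 58) = Add(Mul(Mul(Add(1, 65), Pow(Add(54, -60), -1)), 2), 58) = Add(Mul(Mul(66, Pow(-6, -1)), 2), 58) = Add(Mul(Mul(66, Rational(-1, 6)), 2), 58) = Add(Mul(-11, 2), 58) = Add(-22, 58) = 36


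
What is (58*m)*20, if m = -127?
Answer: -147320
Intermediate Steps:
(58*m)*20 = (58*(-127))*20 = -7366*20 = -147320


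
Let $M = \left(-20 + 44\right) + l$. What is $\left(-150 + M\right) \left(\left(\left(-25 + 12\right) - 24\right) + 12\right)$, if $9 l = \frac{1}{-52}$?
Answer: $\frac{1474225}{468} \approx 3150.1$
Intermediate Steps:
$l = - \frac{1}{468}$ ($l = \frac{1}{9 \left(-52\right)} = \frac{1}{9} \left(- \frac{1}{52}\right) = - \frac{1}{468} \approx -0.0021368$)
$M = \frac{11231}{468}$ ($M = \left(-20 + 44\right) - \frac{1}{468} = 24 - \frac{1}{468} = \frac{11231}{468} \approx 23.998$)
$\left(-150 + M\right) \left(\left(\left(-25 + 12\right) - 24\right) + 12\right) = \left(-150 + \frac{11231}{468}\right) \left(\left(\left(-25 + 12\right) - 24\right) + 12\right) = - \frac{58969 \left(\left(-13 - 24\right) + 12\right)}{468} = - \frac{58969 \left(-37 + 12\right)}{468} = \left(- \frac{58969}{468}\right) \left(-25\right) = \frac{1474225}{468}$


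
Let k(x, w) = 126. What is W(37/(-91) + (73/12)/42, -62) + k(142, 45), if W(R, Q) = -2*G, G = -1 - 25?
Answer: 178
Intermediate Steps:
G = -26
W(R, Q) = 52 (W(R, Q) = -2*(-26) = 52)
W(37/(-91) + (73/12)/42, -62) + k(142, 45) = 52 + 126 = 178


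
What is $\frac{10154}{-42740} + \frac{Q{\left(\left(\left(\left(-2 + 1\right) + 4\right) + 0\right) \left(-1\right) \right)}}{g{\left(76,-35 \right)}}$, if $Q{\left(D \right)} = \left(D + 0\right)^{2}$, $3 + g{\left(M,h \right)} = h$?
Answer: $- \frac{96314}{203015} \approx -0.47442$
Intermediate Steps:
$g{\left(M,h \right)} = -3 + h$
$Q{\left(D \right)} = D^{2}$
$\frac{10154}{-42740} + \frac{Q{\left(\left(\left(\left(-2 + 1\right) + 4\right) + 0\right) \left(-1\right) \right)}}{g{\left(76,-35 \right)}} = \frac{10154}{-42740} + \frac{\left(\left(\left(\left(-2 + 1\right) + 4\right) + 0\right) \left(-1\right)\right)^{2}}{-3 - 35} = 10154 \left(- \frac{1}{42740}\right) + \frac{\left(\left(\left(-1 + 4\right) + 0\right) \left(-1\right)\right)^{2}}{-38} = - \frac{5077}{21370} + \left(\left(3 + 0\right) \left(-1\right)\right)^{2} \left(- \frac{1}{38}\right) = - \frac{5077}{21370} + \left(3 \left(-1\right)\right)^{2} \left(- \frac{1}{38}\right) = - \frac{5077}{21370} + \left(-3\right)^{2} \left(- \frac{1}{38}\right) = - \frac{5077}{21370} + 9 \left(- \frac{1}{38}\right) = - \frac{5077}{21370} - \frac{9}{38} = - \frac{96314}{203015}$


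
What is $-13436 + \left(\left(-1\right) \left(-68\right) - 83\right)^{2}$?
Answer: $-13211$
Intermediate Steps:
$-13436 + \left(\left(-1\right) \left(-68\right) - 83\right)^{2} = -13436 + \left(68 - 83\right)^{2} = -13436 + \left(-15\right)^{2} = -13436 + 225 = -13211$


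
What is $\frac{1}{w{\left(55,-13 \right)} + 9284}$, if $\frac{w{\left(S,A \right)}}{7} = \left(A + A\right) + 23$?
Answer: $\frac{1}{9263} \approx 0.00010796$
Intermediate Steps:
$w{\left(S,A \right)} = 161 + 14 A$ ($w{\left(S,A \right)} = 7 \left(\left(A + A\right) + 23\right) = 7 \left(2 A + 23\right) = 7 \left(23 + 2 A\right) = 161 + 14 A$)
$\frac{1}{w{\left(55,-13 \right)} + 9284} = \frac{1}{\left(161 + 14 \left(-13\right)\right) + 9284} = \frac{1}{\left(161 - 182\right) + 9284} = \frac{1}{-21 + 9284} = \frac{1}{9263}$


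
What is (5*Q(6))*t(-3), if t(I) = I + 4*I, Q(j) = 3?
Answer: -225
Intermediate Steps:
t(I) = 5*I
(5*Q(6))*t(-3) = (5*3)*(5*(-3)) = 15*(-15) = -225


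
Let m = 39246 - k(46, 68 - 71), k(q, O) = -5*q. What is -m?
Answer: -39476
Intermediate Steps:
m = 39476 (m = 39246 - (-5)*46 = 39246 - 1*(-230) = 39246 + 230 = 39476)
-m = -1*39476 = -39476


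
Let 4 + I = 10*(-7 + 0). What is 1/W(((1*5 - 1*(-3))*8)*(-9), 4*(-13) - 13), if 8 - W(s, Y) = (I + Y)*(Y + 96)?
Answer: 1/4317 ≈ 0.00023164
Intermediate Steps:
I = -74 (I = -4 + 10*(-7 + 0) = -4 + 10*(-7) = -4 - 70 = -74)
W(s, Y) = 8 - (-74 + Y)*(96 + Y) (W(s, Y) = 8 - (-74 + Y)*(Y + 96) = 8 - (-74 + Y)*(96 + Y))
1/W(((1*5 - 1*(-3))*8)*(-9), 4*(-13) - 13) = 1/(7112 - (4*(-13) - 13)² - 22*(4*(-13) - 13)) = 1/(7112 - (-52 - 13)² - 22*(-52 - 13)) = 1/(7112 - 1*(-65)² - 22*(-65)) = 1/(7112 - 1*4225 + 1430) = 1/(7112 - 4225 + 1430) = 1/4317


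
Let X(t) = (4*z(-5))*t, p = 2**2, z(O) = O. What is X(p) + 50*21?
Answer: 970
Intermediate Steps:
p = 4
X(t) = -20*t (X(t) = (4*(-5))*t = -20*t)
X(p) + 50*21 = -20*4 + 50*21 = -80 + 1050 = 970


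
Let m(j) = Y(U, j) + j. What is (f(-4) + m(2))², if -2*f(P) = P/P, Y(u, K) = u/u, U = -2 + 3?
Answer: 25/4 ≈ 6.2500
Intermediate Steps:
U = 1
Y(u, K) = 1
f(P) = -½ (f(P) = -P/(2*P) = -½*1 = -½)
m(j) = 1 + j
(f(-4) + m(2))² = (-½ + (1 + 2))² = (-½ + 3)² = (5/2)² = 25/4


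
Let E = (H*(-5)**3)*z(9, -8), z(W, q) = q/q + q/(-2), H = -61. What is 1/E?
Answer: 1/38125 ≈ 2.6230e-5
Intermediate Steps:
z(W, q) = 1 - q/2 (z(W, q) = 1 + q*(-1/2) = 1 - q/2)
E = 38125 (E = (-61*(-5)**3)*(1 - 1/2*(-8)) = (-61*(-125))*(1 + 4) = 7625*5 = 38125)
1/E = 1/38125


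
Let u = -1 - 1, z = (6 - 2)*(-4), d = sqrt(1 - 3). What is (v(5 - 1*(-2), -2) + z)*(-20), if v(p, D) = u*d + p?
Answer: 180 + 40*I*sqrt(2) ≈ 180.0 + 56.569*I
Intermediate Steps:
d = I*sqrt(2) (d = sqrt(-2) = I*sqrt(2) ≈ 1.4142*I)
z = -16 (z = 4*(-4) = -16)
u = -2
v(p, D) = p - 2*I*sqrt(2) (v(p, D) = -2*I*sqrt(2) + p = p - 2*I*sqrt(2))
(v(5 - 1*(-2), -2) + z)*(-20) = (((5 - 1*(-2)) - 2*I*sqrt(2)) - 16)*(-20) = (((5 + 2) - 2*I*sqrt(2)) - 16)*(-20) = ((7 - 2*I*sqrt(2)) - 16)*(-20) = (-9 - 2*I*sqrt(2))*(-20) = 180 + 40*I*sqrt(2)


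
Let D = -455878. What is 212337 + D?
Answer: -243541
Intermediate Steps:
212337 + D = 212337 - 455878 = -243541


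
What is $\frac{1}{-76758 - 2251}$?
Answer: $- \frac{1}{79009} \approx -1.2657 \cdot 10^{-5}$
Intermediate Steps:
$\frac{1}{-76758 - 2251} = \frac{1}{-79009} = - \frac{1}{79009}$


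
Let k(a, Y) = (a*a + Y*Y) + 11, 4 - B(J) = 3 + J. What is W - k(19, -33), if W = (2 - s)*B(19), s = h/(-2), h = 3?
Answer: -1524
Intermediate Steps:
B(J) = 1 - J (B(J) = 4 - (3 + J) = 4 + (-3 - J) = 1 - J)
s = -3/2 (s = 3/(-2) = 3*(-½) = -3/2 ≈ -1.5000)
W = -63 (W = (2 - 1*(-3/2))*(1 - 1*19) = (2 + 3/2)*(1 - 19) = (7/2)*(-18) = -63)
k(a, Y) = 11 + Y² + a² (k(a, Y) = (a² + Y²) + 11 = (Y² + a²) + 11 = 11 + Y² + a²)
W - k(19, -33) = -63 - (11 + (-33)² + 19²) = -63 - (11 + 1089 + 361) = -63 - 1*1461 = -63 - 1461 = -1524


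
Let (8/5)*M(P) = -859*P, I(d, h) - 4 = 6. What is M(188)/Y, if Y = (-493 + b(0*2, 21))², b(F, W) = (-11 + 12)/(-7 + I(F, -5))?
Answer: -1816785/4368968 ≈ -0.41584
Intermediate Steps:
I(d, h) = 10 (I(d, h) = 4 + 6 = 10)
b(F, W) = ⅓ (b(F, W) = (-11 + 12)/(-7 + 10) = 1/3 = 1*(⅓) = ⅓)
M(P) = -4295*P/8 (M(P) = 5*(-859*P)/8 = -4295*P/8)
Y = 2184484/9 (Y = (-493 + ⅓)² = (-1478/3)² = 2184484/9 ≈ 2.4272e+5)
M(188)/Y = (-4295/8*188)/(2184484/9) = -201865/2*9/2184484 = -1816785/4368968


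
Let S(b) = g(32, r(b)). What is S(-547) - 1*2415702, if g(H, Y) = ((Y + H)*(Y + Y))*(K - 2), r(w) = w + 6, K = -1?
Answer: -4067916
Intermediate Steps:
r(w) = 6 + w
g(H, Y) = -6*Y*(H + Y) (g(H, Y) = ((Y + H)*(Y + Y))*(-1 - 2) = ((H + Y)*(2*Y))*(-3) = (2*Y*(H + Y))*(-3) = -6*Y*(H + Y))
S(b) = -6*(6 + b)*(38 + b) (S(b) = -6*(6 + b)*(32 + (6 + b)) = -6*(6 + b)*(38 + b))
S(-547) - 1*2415702 = -6*(6 - 547)*(38 - 547) - 1*2415702 = -6*(-541)*(-509) - 2415702 = -1652214 - 2415702 = -4067916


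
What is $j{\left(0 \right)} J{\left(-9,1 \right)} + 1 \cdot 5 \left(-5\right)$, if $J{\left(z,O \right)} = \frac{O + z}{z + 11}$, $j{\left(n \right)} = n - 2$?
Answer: $-17$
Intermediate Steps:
$j{\left(n \right)} = -2 + n$ ($j{\left(n \right)} = n - 2 = -2 + n$)
$J{\left(z,O \right)} = \frac{O + z}{11 + z}$
$j{\left(0 \right)} J{\left(-9,1 \right)} + 1 \cdot 5 \left(-5\right) = \left(-2 + 0\right) \frac{1 - 9}{11 - 9} + 1 \cdot 5 \left(-5\right) = - 2 \cdot \frac{1}{2} \left(-8\right) + 5 \left(-5\right) = - 2 \cdot \frac{1}{2} \left(-8\right) - 25 = \left(-2\right) \left(-4\right) - 25 = 8 - 25 = -17$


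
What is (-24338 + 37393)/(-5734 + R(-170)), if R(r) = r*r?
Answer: 13055/23166 ≈ 0.56354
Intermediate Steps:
R(r) = r**2
(-24338 + 37393)/(-5734 + R(-170)) = (-24338 + 37393)/(-5734 + (-170)**2) = 13055/(-5734 + 28900) = 13055/23166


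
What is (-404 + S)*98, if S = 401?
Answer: -294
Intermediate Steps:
(-404 + S)*98 = (-404 + 401)*98 = -3*98 = -294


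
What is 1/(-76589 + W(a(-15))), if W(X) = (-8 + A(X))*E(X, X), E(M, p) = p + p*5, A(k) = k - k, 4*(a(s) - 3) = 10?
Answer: -1/76853 ≈ -1.3012e-5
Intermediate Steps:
a(s) = 11/2 (a(s) = 3 + (1/4)*10 = 3 + 5/2 = 11/2)
A(k) = 0
E(M, p) = 6*p (E(M, p) = p + 5*p = 6*p)
W(X) = -48*X (W(X) = (-8 + 0)*(6*X) = -48*X)
1/(-76589 + W(a(-15))) = 1/(-76589 - 48*11/2) = 1/(-76589 - 264) = 1/(-76853) = -1/76853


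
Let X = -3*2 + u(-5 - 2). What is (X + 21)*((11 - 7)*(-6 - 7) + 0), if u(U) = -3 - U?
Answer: -988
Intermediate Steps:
X = -2 (X = -3*2 + (-3 - (-5 - 2)) = -6 + (-3 - 1*(-7)) = -6 + (-3 + 7) = -6 + 4 = -2)
(X + 21)*((11 - 7)*(-6 - 7) + 0) = (-2 + 21)*((11 - 7)*(-6 - 7) + 0) = 19*(4*(-13) + 0) = 19*(-52 + 0) = 19*(-52) = -988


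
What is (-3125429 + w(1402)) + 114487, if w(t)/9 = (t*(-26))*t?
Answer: -462962278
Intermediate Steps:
w(t) = -234*t² (w(t) = 9*((t*(-26))*t) = 9*((-26*t)*t) = 9*(-26*t²) = -234*t²)
(-3125429 + w(1402)) + 114487 = (-3125429 - 234*1402²) + 114487 = (-3125429 - 234*1965604) + 114487 = (-3125429 - 459951336) + 114487 = -463076765 + 114487 = -462962278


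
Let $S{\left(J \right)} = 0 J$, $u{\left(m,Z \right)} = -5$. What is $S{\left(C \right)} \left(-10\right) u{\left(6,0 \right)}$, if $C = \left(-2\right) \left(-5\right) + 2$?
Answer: $0$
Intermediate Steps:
$C = 12$ ($C = 10 + 2 = 12$)
$S{\left(J \right)} = 0$
$S{\left(C \right)} \left(-10\right) u{\left(6,0 \right)} = 0 \left(-10\right) \left(-5\right) = 0 \left(-5\right) = 0$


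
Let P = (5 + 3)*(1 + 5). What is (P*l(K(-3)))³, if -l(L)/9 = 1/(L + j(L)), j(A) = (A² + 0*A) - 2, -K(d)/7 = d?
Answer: -1259712/1520875 ≈ -0.82828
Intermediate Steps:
P = 48 (P = 8*6 = 48)
K(d) = -7*d
j(A) = -2 + A² (j(A) = (A² + 0) - 2 = A² - 2 = -2 + A²)
l(L) = -9/(-2 + L + L²) (l(L) = -9/(L + (-2 + L²)) = -9/(-2 + L + L²))
(P*l(K(-3)))³ = (48*(-9/(-2 - 7*(-3) + (-7*(-3))²)))³ = (48*(-9/(-2 + 21 + 21²)))³ = (48*(-9/(-2 + 21 + 441)))³ = (48*(-9/460))³ = (-108/115)³ = -1259712/1520875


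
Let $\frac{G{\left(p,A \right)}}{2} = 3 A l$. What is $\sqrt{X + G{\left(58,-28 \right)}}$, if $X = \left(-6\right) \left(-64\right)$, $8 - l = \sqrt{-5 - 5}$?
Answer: $2 \sqrt{-240 + 42 i \sqrt{10}} \approx 8.2824 + 32.072 i$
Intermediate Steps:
$l = 8 - i \sqrt{10}$ ($l = 8 - \sqrt{-5 - 5} = 8 - \sqrt{-10} = 8 - i \sqrt{10} \approx 8.0 - 3.1623 i$)
$G{\left(p,A \right)} = 6 A \left(8 - i \sqrt{10}\right)$ ($G{\left(p,A \right)} = 2 \cdot 3 A \left(8 - i \sqrt{10}\right) = 6 A \left(8 - i \sqrt{10}\right)$)
$X = 384$
$\sqrt{X + G{\left(58,-28 \right)}} = \sqrt{384 + 6 \left(-28\right) \left(8 - i \sqrt{10}\right)} = \sqrt{384 - \left(1344 - 168 i \sqrt{10}\right)} = \sqrt{-960 + 168 i \sqrt{10}}$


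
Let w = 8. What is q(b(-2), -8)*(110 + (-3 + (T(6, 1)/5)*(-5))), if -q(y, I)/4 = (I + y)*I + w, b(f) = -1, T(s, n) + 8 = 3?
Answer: -35840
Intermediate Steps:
T(s, n) = -5 (T(s, n) = -8 + 3 = -5)
q(y, I) = -32 - 4*I*(I + y) (q(y, I) = -4*((I + y)*I + 8) = -4*(I*(I + y) + 8) = -4*(8 + I*(I + y)) = -32 - 4*I*(I + y))
q(b(-2), -8)*(110 + (-3 + (T(6, 1)/5)*(-5))) = (-32 - 4*(-8)² - 4*(-8)*(-1))*(110 + (-3 - 5/5*(-5))) = (-32 - 4*64 - 32)*(110 + (-3 - 5*⅕*(-5))) = (-32 - 256 - 32)*(110 + (-3 - 1*(-5))) = -320*(110 + (-3 + 5)) = -320*(110 + 2) = -320*112 = -35840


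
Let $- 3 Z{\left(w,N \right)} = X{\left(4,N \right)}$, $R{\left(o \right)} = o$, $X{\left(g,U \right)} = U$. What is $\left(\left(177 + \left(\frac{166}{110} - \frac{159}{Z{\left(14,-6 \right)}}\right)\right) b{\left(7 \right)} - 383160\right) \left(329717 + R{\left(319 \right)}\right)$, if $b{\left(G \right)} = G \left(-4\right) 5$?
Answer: $- \frac{1441344440424}{11} \approx -1.3103 \cdot 10^{11}$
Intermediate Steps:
$Z{\left(w,N \right)} = - \frac{N}{3}$
$b{\left(G \right)} = - 20 G$ ($b{\left(G \right)} = - 4 G 5 = - 20 G$)
$\left(\left(177 + \left(\frac{166}{110} - \frac{159}{Z{\left(14,-6 \right)}}\right)\right) b{\left(7 \right)} - 383160\right) \left(329717 + R{\left(319 \right)}\right) = \left(\left(177 + \left(\frac{166}{110} - \frac{159}{\left(- \frac{1}{3}\right) \left(-6\right)}\right)\right) \left(\left(-20\right) 7\right) - 383160\right) \left(329717 + 319\right) = \left(\left(177 + \left(166 \cdot \frac{1}{110} - \frac{159}{2}\right)\right) \left(-140\right) - 383160\right) 330036 = \left(\left(177 + \left(\frac{83}{55} - \frac{159}{2}\right)\right) \left(-140\right) - 383160\right) 330036 = \left(\left(177 - \frac{8579}{110}\right) \left(-140\right) - 383160\right) 330036 = \left(\frac{10891}{110} \left(-140\right) - 383160\right) 330036 = \left(- \frac{152474}{11} - 383160\right) 330036 = \left(- \frac{4367234}{11}\right) 330036 = - \frac{1441344440424}{11}$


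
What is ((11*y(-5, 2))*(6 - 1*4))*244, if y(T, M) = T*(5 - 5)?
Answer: 0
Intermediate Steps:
y(T, M) = 0 (y(T, M) = T*0 = 0)
((11*y(-5, 2))*(6 - 1*4))*244 = ((11*0)*(6 - 1*4))*244 = (0*(6 - 4))*244 = (0*2)*244 = 0*244 = 0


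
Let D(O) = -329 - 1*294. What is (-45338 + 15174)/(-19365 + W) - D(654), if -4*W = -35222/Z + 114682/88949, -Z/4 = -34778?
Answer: 299317074722519903/479246522784593 ≈ 624.56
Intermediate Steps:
Z = 139112 (Z = -4*(-34778) = 139112)
W = -6410340353/24747746576 (W = -(-35222/139112 + 114682/88949)/4 = -(-35222*1/139112 + 114682*(1/88949))/4 = -(-17611/69556 + 114682/88949)/4 = -¼*6410340353/6186936644 = -6410340353/24747746576 ≈ -0.25903)
D(O) = -623 (D(O) = -329 - 294 = -623)
(-45338 + 15174)/(-19365 + W) - D(654) = (-45338 + 15174)/(-19365 - 6410340353/24747746576) - 1*(-623) = -30164/(-479246522784593/24747746576) + 623 = -30164*(-24747746576/479246522784593) + 623 = 746491027718464/479246522784593 + 623 = 299317074722519903/479246522784593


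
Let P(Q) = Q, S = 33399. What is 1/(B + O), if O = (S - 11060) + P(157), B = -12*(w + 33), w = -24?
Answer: 1/22388 ≈ 4.4667e-5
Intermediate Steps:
B = -108 (B = -12*(-24 + 33) = -12*9 = -108)
O = 22496 (O = (33399 - 11060) + 157 = 22339 + 157 = 22496)
1/(B + O) = 1/(-108 + 22496) = 1/22388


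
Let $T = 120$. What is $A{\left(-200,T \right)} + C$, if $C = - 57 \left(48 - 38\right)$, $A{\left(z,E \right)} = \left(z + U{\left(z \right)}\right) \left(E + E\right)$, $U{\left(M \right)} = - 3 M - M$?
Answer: $143430$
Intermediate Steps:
$U{\left(M \right)} = - 4 M$
$A{\left(z,E \right)} = - 6 E z$ ($A{\left(z,E \right)} = \left(z - 4 z\right) \left(E + E\right) = - 3 z 2 E = - 6 E z$)
$C = -570$ ($C = \left(-57\right) 10 = -570$)
$A{\left(-200,T \right)} + C = \left(-6\right) 120 \left(-200\right) - 570 = 144000 - 570 = 143430$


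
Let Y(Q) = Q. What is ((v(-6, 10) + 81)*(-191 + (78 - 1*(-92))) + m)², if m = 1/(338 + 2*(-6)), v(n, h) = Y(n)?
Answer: 263629875601/106276 ≈ 2.4806e+6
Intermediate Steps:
v(n, h) = n
m = 1/326 (m = 1/(338 - 12) = 1/326 ≈ 0.0030675)
((v(-6, 10) + 81)*(-191 + (78 - 1*(-92))) + m)² = ((-6 + 81)*(-191 + (78 - 1*(-92))) + 1/326)² = (75*(-191 + (78 + 92)) + 1/326)² = (75*(-191 + 170) + 1/326)² = (75*(-21) + 1/326)² = (-1575 + 1/326)² = (-513449/326)² = 263629875601/106276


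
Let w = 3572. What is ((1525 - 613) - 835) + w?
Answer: 3649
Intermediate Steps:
((1525 - 613) - 835) + w = ((1525 - 613) - 835) + 3572 = (912 - 835) + 3572 = 77 + 3572 = 3649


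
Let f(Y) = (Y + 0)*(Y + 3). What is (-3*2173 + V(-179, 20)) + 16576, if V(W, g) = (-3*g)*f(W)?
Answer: -1880183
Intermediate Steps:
f(Y) = Y*(3 + Y)
V(W, g) = -3*W*g*(3 + W) (V(W, g) = (-3*g)*(W*(3 + W)) = -3*W*g*(3 + W))
(-3*2173 + V(-179, 20)) + 16576 = (-3*2173 - 3*(-179)*20*(3 - 179)) + 16576 = (-6519 - 3*(-179)*20*(-176)) + 16576 = (-6519 - 1890240) + 16576 = -1896759 + 16576 = -1880183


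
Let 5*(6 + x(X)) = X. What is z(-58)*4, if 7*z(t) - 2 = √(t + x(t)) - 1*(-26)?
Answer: 16 + 12*I*√210/35 ≈ 16.0 + 4.9685*I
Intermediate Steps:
x(X) = -6 + X/5
z(t) = 4 + √(-6 + 6*t/5)/7 (z(t) = 2/7 + (√(t + (-6 + t/5)) - 1*(-26))/7 = 2/7 + (√(-6 + 6*t/5) + 26)/7 = 2/7 + (26 + √(-6 + 6*t/5))/7 = 2/7 + (26/7 + √(-6 + 6*t/5)/7) = 4 + √(-6 + 6*t/5)/7)
z(-58)*4 = (4 + √(-150 + 30*(-58))/35)*4 = (4 + √(-150 - 1740)/35)*4 = (4 + √(-1890)/35)*4 = (4 + (3*I*√210)/35)*4 = (4 + 3*I*√210/35)*4 = 16 + 12*I*√210/35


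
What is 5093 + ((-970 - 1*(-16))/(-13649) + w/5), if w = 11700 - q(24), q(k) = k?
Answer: 506942279/68245 ≈ 7428.3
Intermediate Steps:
w = 11676 (w = 11700 - 1*24 = 11700 - 24 = 11676)
5093 + ((-970 - 1*(-16))/(-13649) + w/5) = 5093 + ((-970 - 1*(-16))/(-13649) + 11676/5) = 5093 + ((-970 + 16)*(-1/13649) + 11676*(⅕)) = 5093 + (-954*(-1/13649) + 11676/5) = 5093 + (954/13649 + 11676/5) = 5093 + 159370494/68245 = 506942279/68245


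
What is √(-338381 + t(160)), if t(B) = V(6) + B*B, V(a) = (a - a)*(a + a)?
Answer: I*√312781 ≈ 559.27*I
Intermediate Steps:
V(a) = 0 (V(a) = 0*(2*a) = 0)
t(B) = B² (t(B) = 0 + B*B = 0 + B² = B²)
√(-338381 + t(160)) = √(-338381 + 160²) = √(-338381 + 25600) = √(-312781) = I*√312781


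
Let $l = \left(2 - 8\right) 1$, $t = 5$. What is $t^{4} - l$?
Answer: $631$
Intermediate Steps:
$l = -6$ ($l = \left(-6\right) 1 = -6$)
$t^{4} - l = 5^{4} - -6 = 625 + 6 = 631$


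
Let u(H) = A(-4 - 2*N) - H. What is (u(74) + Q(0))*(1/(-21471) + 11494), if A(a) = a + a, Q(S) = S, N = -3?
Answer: -17275137110/21471 ≈ -8.0458e+5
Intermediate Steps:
A(a) = 2*a
u(H) = 4 - H (u(H) = 2*(-4 - 2*(-3)) - H = 2*(-4 + 6) - H = 2*2 - H = 4 - H)
(u(74) + Q(0))*(1/(-21471) + 11494) = ((4 - 1*74) + 0)*(1/(-21471) + 11494) = ((4 - 74) + 0)*(-1/21471 + 11494) = (-70 + 0)*(246787673/21471) = -70*246787673/21471 = -17275137110/21471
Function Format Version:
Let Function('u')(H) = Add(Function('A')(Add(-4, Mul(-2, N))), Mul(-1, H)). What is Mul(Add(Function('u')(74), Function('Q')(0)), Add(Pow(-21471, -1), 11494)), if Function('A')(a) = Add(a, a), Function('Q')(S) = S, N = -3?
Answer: Rational(-17275137110, 21471) ≈ -8.0458e+5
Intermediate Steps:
Function('A')(a) = Mul(2, a)
Function('u')(H) = Add(4, Mul(-1, H)) (Function('u')(H) = Add(Mul(2, Add(-4, Mul(-2, -3))), Mul(-1, H)) = Add(Mul(2, Add(-4, 6)), Mul(-1, H)) = Add(Mul(2, 2), Mul(-1, H)) = Add(4, Mul(-1, H)))
Mul(Add(Function('u')(74), Function('Q')(0)), Add(Pow(-21471, -1), 11494)) = Mul(Add(Add(4, Mul(-1, 74)), 0), Add(Pow(-21471, -1), 11494)) = Mul(Add(Add(4, -74), 0), Add(Rational(-1, 21471), 11494)) = Mul(Add(-70, 0), Rational(246787673, 21471)) = Mul(-70, Rational(246787673, 21471)) = Rational(-17275137110, 21471)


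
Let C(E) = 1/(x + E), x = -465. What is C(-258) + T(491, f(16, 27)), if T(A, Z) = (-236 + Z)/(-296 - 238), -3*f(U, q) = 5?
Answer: 171299/386082 ≈ 0.44369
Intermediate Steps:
f(U, q) = -5/3 (f(U, q) = -⅓*5 = -5/3)
T(A, Z) = 118/267 - Z/534 (T(A, Z) = (-236 + Z)/(-534) = (-236 + Z)*(-1/534) = 118/267 - Z/534)
C(E) = 1/(-465 + E)
C(-258) + T(491, f(16, 27)) = 1/(-465 - 258) + (118/267 - 1/534*(-5/3)) = 1/(-723) + (118/267 + 5/1602) = -1/723 + 713/1602 = 171299/386082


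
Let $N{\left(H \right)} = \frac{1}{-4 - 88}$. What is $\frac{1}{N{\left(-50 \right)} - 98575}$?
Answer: $- \frac{92}{9068901} \approx -1.0145 \cdot 10^{-5}$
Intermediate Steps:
$N{\left(H \right)} = - \frac{1}{92}$ ($N{\left(H \right)} = \frac{1}{-92} = - \frac{1}{92}$)
$\frac{1}{N{\left(-50 \right)} - 98575} = \frac{1}{- \frac{1}{92} - 98575} = \frac{1}{- \frac{9068901}{92}} = - \frac{92}{9068901}$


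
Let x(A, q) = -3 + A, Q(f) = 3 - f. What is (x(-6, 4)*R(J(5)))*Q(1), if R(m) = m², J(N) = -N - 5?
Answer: -1800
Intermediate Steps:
J(N) = -5 - N
(x(-6, 4)*R(J(5)))*Q(1) = ((-3 - 6)*(-5 - 1*5)²)*(3 - 1*1) = (-9*(-5 - 5)²)*(3 - 1) = -9*(-10)²*2 = -9*100*2 = -900*2 = -1800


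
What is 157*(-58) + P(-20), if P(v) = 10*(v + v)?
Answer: -9506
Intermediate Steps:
P(v) = 20*v (P(v) = 10*(2*v) = 20*v)
157*(-58) + P(-20) = 157*(-58) + 20*(-20) = -9106 - 400 = -9506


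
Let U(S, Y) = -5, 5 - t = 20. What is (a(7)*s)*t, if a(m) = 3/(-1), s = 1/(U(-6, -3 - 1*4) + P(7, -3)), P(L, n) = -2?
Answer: -45/7 ≈ -6.4286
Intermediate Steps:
t = -15 (t = 5 - 1*20 = 5 - 20 = -15)
s = -⅐ (s = 1/(-5 - 2) = 1/(-7) = -⅐ ≈ -0.14286)
a(m) = -3 (a(m) = 3*(-1) = -3)
(a(7)*s)*t = -3*(-⅐)*(-15) = (3/7)*(-15) = -45/7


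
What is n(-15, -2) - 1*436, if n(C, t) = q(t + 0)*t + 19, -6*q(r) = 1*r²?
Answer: -1247/3 ≈ -415.67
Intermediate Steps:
q(r) = -r²/6
n(C, t) = 19 - t³/6 (n(C, t) = (-(t + 0)²/6)*t + 19 = (-t²/6)*t + 19 = -t³/6 + 19 = 19 - t³/6)
n(-15, -2) - 1*436 = (19 - ⅙*(-2)³) - 1*436 = (19 - ⅙*(-8)) - 436 = (19 + 4/3) - 436 = 61/3 - 436 = -1247/3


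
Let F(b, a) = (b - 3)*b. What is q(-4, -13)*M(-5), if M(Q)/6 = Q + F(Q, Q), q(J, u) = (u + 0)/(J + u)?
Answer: 2730/17 ≈ 160.59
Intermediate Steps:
F(b, a) = b*(-3 + b) (F(b, a) = (-3 + b)*b = b*(-3 + b))
q(J, u) = u/(J + u)
M(Q) = 6*Q + 6*Q*(-3 + Q) (M(Q) = 6*(Q + Q*(-3 + Q)) = 6*Q + 6*Q*(-3 + Q))
q(-4, -13)*M(-5) = (-13/(-4 - 13))*(6*(-5)*(-2 - 5)) = (-13/(-17))*(6*(-5)*(-7)) = -13*(-1/17)*210 = (13/17)*210 = 2730/17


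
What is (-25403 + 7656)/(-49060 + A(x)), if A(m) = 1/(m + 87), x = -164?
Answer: 1366519/3777621 ≈ 0.36174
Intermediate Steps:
A(m) = 1/(87 + m)
(-25403 + 7656)/(-49060 + A(x)) = (-25403 + 7656)/(-49060 + 1/(87 - 164)) = -17747/(-49060 + 1/(-77)) = -17747/(-49060 - 1/77) = -17747/(-3777621/77) = -17747*(-77/3777621) = 1366519/3777621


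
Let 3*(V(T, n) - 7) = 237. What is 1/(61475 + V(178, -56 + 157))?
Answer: 1/61561 ≈ 1.6244e-5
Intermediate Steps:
V(T, n) = 86 (V(T, n) = 7 + (⅓)*237 = 7 + 79 = 86)
1/(61475 + V(178, -56 + 157)) = 1/(61475 + 86) = 1/61561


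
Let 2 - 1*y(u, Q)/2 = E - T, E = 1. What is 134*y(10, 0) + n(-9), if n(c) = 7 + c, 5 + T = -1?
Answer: -1342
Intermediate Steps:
T = -6 (T = -5 - 1 = -6)
y(u, Q) = -10 (y(u, Q) = 4 - 2*(1 - 1*(-6)) = 4 - 2*(1 + 6) = 4 - 2*7 = 4 - 14 = -10)
134*y(10, 0) + n(-9) = 134*(-10) + (7 - 9) = -1340 - 2 = -1342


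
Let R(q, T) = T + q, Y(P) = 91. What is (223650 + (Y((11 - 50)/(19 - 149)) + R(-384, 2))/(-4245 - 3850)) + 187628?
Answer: 3329295701/8095 ≈ 4.1128e+5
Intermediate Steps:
(223650 + (Y((11 - 50)/(19 - 149)) + R(-384, 2))/(-4245 - 3850)) + 187628 = (223650 + (91 + (2 - 384))/(-4245 - 3850)) + 187628 = (223650 + (91 - 382)/(-8095)) + 187628 = (223650 - 291*(-1/8095)) + 187628 = (223650 + 291/8095) + 187628 = 1810447041/8095 + 187628 = 3329295701/8095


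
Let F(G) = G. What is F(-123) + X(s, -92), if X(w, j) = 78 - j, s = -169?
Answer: 47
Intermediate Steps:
F(-123) + X(s, -92) = -123 + (78 - 1*(-92)) = -123 + (78 + 92) = -123 + 170 = 47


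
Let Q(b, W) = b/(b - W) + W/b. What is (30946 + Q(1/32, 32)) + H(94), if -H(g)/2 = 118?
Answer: 32463881/1023 ≈ 31734.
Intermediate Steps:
H(g) = -236 (H(g) = -2*118 = -236)
Q(b, W) = W/b + b/(b - W)
(30946 + Q(1/32, 32)) + H(94) = (30946 + (32² - (1/32)² - 1*32/32)/((1/32)*(32 - 1/32))) - 236 = (30946 + (1024 - (1/32)² - 1*32*1/32)/((1/32)*(32 - 1*1/32))) - 236 = (30946 + 32*(1024 - 1*1/1024 - 1)/(32 - 1/32)) - 236 = (30946 + 32*(1024 - 1/1024 - 1)/(1023/32)) - 236 = (30946 + 32*(32/1023)*(1047551/1024)) - 236 = (30946 + 1047551/1023) - 236 = 32705309/1023 - 236 = 32463881/1023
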